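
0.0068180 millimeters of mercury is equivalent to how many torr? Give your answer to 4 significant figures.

1 mmHg = 1.00000 torr.
Thus 0.0068180 × 1.00000 ≈ 0.006818 torr.

0.006818 torr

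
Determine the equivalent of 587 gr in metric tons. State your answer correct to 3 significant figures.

3.80 × 10^-5 t

1 grain = 6.47989 × 10^-8 t.
587 × 6.47989 × 10^-8 ≈ 3.80 × 10^-5 t.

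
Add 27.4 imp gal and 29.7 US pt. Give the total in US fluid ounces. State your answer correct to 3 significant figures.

27.4 imp gal = 4211.97 US fl oz and 29.7 US pt = 475.200 US fl oz.
4211.97 + 475.200 ≈ 4690 US fl oz.

4690 US fluid ounces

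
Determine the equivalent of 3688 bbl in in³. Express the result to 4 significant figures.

1 bbl = 9702.00 cubic inches.
Then 3688 × 9702.00 ≈ 3.578 × 10^7 in³.

3.578 × 10^7 in³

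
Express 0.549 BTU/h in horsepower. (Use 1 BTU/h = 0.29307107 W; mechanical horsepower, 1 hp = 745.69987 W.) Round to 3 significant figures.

0.000216 hp

1 BTU/h = 0.000393015 hp.
So 0.549 × 0.000393015 ≈ 0.000216 hp.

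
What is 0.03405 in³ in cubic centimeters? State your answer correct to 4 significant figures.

0.5580 cubic centimeters

1 cubic inch = 16.3871 cm³.
Thus 0.03405 × 16.3871 ≈ 0.5580 cm³.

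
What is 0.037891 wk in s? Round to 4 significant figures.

22920 seconds

1 week = 604800 s.
0.037891 × 604800 ≈ 22920 s.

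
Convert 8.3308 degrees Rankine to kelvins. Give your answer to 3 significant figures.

4.63 K

°R = K × 9/5.
Applying the formula gives 4.63 K.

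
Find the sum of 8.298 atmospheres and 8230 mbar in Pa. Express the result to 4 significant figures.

8.298 atm = 840795 Pa and 8230 mbar = 823000 Pa.
840795 + 823000 ≈ 1.664 × 10^6 Pa.

1.664 × 10^6 Pa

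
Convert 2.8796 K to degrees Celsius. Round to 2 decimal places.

K = °C + 273.15.
Applying the formula gives -270.27 °C.

-270.27 °C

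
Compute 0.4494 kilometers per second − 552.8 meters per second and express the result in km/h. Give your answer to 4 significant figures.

-372.2 kilometers per hour

0.4494 km/s = 1617.84 km/h and 552.8 m/s = 1990.08 km/h.
1617.84 − 1990.08 ≈ -372.2 km/h.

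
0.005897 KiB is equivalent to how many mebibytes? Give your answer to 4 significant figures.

1 kibibyte = 0.0009765625 MiB.
0.005897 × 0.0009765625 ≈ 5.759e-6 MiB.

5.759e-6 MiB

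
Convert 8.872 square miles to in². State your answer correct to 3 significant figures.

1 mi² = 4.01449 × 10^9 square inches.
8.872 × 4.01449 × 10^9 ≈ 3.56 × 10^10 in².

3.56 × 10^10 in²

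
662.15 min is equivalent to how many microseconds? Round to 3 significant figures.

3.97e+10 μs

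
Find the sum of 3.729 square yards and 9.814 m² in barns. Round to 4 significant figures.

1.293e+29 barn

3.729 yd² = 3.11792e+28 barn and 9.814 m² = 9.81400e+28 barn.
3.11792e+28 + 9.81400e+28 ≈ 1.293e+29 barn.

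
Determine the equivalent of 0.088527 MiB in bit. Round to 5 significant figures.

742620 bit

1 MiB = 8.38861 × 10^6 bit.
So 0.088527 × 8.38861 × 10^6 ≈ 742620 bit.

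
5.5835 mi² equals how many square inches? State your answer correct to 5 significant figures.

2.2415e+10 square inches

1 mi² = 4.01449e+9 in².
Thus 5.5835 × 4.01449e+9 ≈ 2.2415e+10 in².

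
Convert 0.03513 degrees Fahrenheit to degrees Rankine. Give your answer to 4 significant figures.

°R = °F + 459.67.
Applying the formula gives 459.7 °R.

459.7 degrees Rankine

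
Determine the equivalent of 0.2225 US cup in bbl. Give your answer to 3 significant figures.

0.000331 oil barrels

1 US cup = 0.00148810 bbl.
Then 0.2225 × 0.00148810 ≈ 0.000331 bbl.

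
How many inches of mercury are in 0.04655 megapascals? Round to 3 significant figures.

13.7 inches of mercury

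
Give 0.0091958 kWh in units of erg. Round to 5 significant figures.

1 kWh = 3.60000 × 10^13 erg.
0.0091958 × 3.60000 × 10^13 ≈ 3.3105 × 10^11 erg.

3.3105 × 10^11 erg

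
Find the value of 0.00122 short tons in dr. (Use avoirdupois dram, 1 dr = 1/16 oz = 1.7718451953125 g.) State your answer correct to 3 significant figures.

1 short ton = 512000 drams.
0.00122 × 512000 ≈ 625 dr.

625 dr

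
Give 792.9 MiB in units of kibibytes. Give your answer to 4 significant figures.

811900 kibibytes

1 mebibyte = 1024.00 KiB.
Thus 792.9 × 1024.00 ≈ 811900 KiB.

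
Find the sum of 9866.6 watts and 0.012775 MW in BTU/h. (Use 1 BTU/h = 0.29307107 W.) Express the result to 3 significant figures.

77300 BTU/h

9866.6 W = 33666.2 BTU/h and 0.012775 MW = 43590.1 BTU/h.
33666.2 + 43590.1 ≈ 77300 BTU/h.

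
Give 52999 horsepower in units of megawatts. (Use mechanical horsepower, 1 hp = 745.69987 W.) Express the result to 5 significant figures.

39.521 megawatts

1 horsepower = 0.000745700 MW.
So 52999 × 0.000745700 ≈ 39.521 MW.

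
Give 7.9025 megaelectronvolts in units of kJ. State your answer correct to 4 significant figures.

1.266e-15 kJ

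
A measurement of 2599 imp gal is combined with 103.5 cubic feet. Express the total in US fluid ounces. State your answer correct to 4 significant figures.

2599 imp gal = 399522 US fl oz and 103.5 ft³ = 99101.9 US fl oz.
399522 + 99101.9 ≈ 498600 US fl oz.

498600 US fl oz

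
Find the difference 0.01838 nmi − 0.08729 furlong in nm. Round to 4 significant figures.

1.648e+10 nm

0.01838 nmi = 3.40398e+10 nm and 0.08729 furlong = 1.75600e+10 nm.
3.40398e+10 − 1.75600e+10 ≈ 1.648e+10 nm.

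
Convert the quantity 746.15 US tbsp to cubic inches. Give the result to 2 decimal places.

673.28 cubic inches

1 US tbsp = 0.902344 in³.
746.15 × 0.902344 ≈ 673.28 in³.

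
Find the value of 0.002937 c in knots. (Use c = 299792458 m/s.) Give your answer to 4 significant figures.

1.712 × 10^6 kn

1 c = 5.82750 × 10^8 knots.
Thus 0.002937 × 5.82750 × 10^8 ≈ 1.712 × 10^6 kn.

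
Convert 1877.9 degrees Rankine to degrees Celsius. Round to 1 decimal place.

°R = (°C + 273.15) × 9/5.
Applying the formula gives 770.1 °C.

770.1 °C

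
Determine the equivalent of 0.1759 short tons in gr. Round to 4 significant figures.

1 short ton = 1.40000 × 10^7 gr.
Thus 0.1759 × 1.40000 × 10^7 ≈ 2.463 × 10^6 gr.

2.463 × 10^6 grains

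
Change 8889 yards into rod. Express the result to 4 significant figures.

1 yd = 0.181818 rod.
8889 × 0.181818 ≈ 1616 rod.

1616 rod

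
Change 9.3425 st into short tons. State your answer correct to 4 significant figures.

1 st = 0.00700000 short ton.
So 9.3425 × 0.00700000 ≈ 0.06540 short ton.

0.06540 short ton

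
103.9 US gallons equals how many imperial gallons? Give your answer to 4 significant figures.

86.51 imp gal

1 US gal = 0.832674 imperial gallons.
So 103.9 × 0.832674 ≈ 86.51 imp gal.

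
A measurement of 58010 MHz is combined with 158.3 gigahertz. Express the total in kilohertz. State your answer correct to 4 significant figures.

2.163 × 10^8 kHz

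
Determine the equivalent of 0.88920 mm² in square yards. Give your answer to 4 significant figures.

1 mm² = 1.19599 × 10^-6 yd².
So 0.88920 × 1.19599 × 10^-6 ≈ 1.063 × 10^-6 yd².

1.063 × 10^-6 yd²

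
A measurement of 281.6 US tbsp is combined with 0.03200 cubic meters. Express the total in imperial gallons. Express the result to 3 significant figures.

281.6 US tbsp = 0.915942 imp gal and 0.03200 m³ = 7.03902 imp gal.
0.915942 + 7.03902 ≈ 7.95 imp gal.

7.95 imperial gallons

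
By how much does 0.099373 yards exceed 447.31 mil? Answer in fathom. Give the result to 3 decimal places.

0.043 fathoms

0.099373 yd = 0.0496865 fathom and 447.31 mil = 0.00621264 fathom.
0.0496865 − 0.00621264 ≈ 0.043 fathom.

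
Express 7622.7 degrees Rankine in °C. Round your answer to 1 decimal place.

3961.7 degrees Celsius

°R = (°C + 273.15) × 9/5.
Applying the formula gives 3961.7 °C.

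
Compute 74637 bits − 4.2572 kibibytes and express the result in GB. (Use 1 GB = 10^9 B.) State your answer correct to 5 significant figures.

4.9703 × 10^-6 GB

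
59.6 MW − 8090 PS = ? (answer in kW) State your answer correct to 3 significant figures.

59.6 MW = 59600.0 kW and 8090 PS = 5950.18 kW.
59600.0 − 5950.18 ≈ 53600 kW.

53600 kW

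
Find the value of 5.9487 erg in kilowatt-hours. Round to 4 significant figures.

1.652 × 10^-13 kilowatt-hours

1 erg = 2.77778 × 10^-14 kWh.
Thus 5.9487 × 2.77778 × 10^-14 ≈ 1.652 × 10^-13 kWh.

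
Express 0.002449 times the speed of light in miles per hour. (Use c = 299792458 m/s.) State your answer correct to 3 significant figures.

1.64 × 10^6 mph

1 speed of light = 6.70617 × 10^8 mph.
So 0.002449 × 6.70617 × 10^8 ≈ 1.64 × 10^6 mph.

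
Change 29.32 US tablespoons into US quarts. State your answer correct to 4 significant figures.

1 US tablespoon = 0.0156250 US qt.
So 29.32 × 0.0156250 ≈ 0.4581 US qt.

0.4581 US qt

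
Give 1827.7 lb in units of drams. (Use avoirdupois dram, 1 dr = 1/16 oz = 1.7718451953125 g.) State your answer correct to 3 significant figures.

1 lb = 256.000 dr.
Thus 1827.7 × 256.000 ≈ 468000 dr.

468000 dr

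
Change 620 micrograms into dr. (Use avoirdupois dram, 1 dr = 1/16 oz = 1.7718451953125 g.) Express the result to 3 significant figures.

1 microgram = 5.64383 × 10^-7 drams.
Then 620 × 5.64383 × 10^-7 ≈ 0.000350 dr.

0.000350 drams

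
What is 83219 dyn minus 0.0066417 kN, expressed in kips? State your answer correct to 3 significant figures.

-0.00131 kips

83219 dyn = 0.000187084 kip and 0.0066417 kN = 0.00149311 kip.
0.000187084 − 0.00149311 ≈ -0.00131 kip.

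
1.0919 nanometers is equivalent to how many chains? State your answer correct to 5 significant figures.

5.4278 × 10^-11 chain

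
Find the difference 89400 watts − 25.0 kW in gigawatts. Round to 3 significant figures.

89400 W = 8.94000 × 10^-5 GW and 25.0 kW = 2.50000 × 10^-5 GW.
8.94000 × 10^-5 − 2.50000 × 10^-5 ≈ 6.44 × 10^-5 GW.

6.44 × 10^-5 GW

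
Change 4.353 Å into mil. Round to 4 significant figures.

1 Å = 3.93701e-6 mil.
Then 4.353 × 3.93701e-6 ≈ 1.714e-5 mil.

1.714e-5 mils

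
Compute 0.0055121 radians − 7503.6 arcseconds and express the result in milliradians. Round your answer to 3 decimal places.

-30.866 mrad

0.0055121 rad = 5.51210 mrad and 7503.6 arcsec = 36.3785 mrad.
5.51210 − 36.3785 ≈ -30.866 mrad.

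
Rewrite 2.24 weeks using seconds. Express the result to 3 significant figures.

1.35e+6 s

1 week = 604800 s.
Thus 2.24 × 604800 ≈ 1.35e+6 s.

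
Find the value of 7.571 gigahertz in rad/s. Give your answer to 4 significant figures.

4.757e+10 radians per second

1 GHz = 6.28319e+9 radians per second.
Thus 7.571 × 6.28319e+9 ≈ 4.757e+10 rad/s.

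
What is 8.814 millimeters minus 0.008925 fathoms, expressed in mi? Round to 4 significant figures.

-4.665e-6 mi

8.814 mm = 5.47677e-6 mi and 0.008925 fathom = 1.01420e-5 mi.
5.47677e-6 − 1.01420e-5 ≈ -4.665e-6 mi.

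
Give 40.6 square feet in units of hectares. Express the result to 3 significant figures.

0.000377 ha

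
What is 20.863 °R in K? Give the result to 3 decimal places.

°R = K × 9/5.
Applying the formula gives 11.591 K.

11.591 K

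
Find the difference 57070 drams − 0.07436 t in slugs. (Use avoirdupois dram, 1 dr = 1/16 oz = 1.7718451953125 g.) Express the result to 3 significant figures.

1.83 slug

57070 dr = 6.92887 slug and 0.07436 t = 5.09528 slug.
6.92887 − 5.09528 ≈ 1.83 slug.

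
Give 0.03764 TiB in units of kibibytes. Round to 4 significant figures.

1 tebibyte = 1.07374 × 10^9 KiB.
Thus 0.03764 × 1.07374 × 10^9 ≈ 4.042 × 10^7 KiB.

4.042 × 10^7 kibibytes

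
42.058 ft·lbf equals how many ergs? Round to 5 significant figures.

1 ft·lbf = 1.35582e+7 ergs.
So 42.058 × 1.35582e+7 ≈ 5.7023e+8 erg.

5.7023e+8 ergs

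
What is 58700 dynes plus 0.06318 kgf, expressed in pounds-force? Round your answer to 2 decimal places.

58700 dyn = 0.131963 lbf and 0.06318 kgf = 0.139288 lbf.
0.131963 + 0.139288 ≈ 0.27 lbf.

0.27 lbf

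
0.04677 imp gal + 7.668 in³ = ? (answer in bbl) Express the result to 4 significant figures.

0.002128 bbl

0.04677 imp gal = 0.00133734 bbl and 7.668 in³ = 0.000790353 bbl.
0.00133734 + 0.000790353 ≈ 0.002128 bbl.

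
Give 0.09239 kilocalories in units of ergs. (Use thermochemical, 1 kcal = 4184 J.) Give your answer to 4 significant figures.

1 kilocalorie = 4.18400 × 10^10 erg.
0.09239 × 4.18400 × 10^10 ≈ 3.866 × 10^9 erg.

3.866 × 10^9 erg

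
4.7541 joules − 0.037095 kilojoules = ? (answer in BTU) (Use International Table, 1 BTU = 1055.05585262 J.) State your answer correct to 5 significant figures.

-0.030653 BTU

4.7541 J = 0.00450602 BTU and 0.037095 kJ = 0.0351593 BTU.
0.00450602 − 0.0351593 ≈ -0.030653 BTU.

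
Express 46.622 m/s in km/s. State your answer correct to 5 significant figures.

0.046622 km/s

1 m/s = 0.00100000 kilometers per second.
Then 46.622 × 0.00100000 ≈ 0.046622 km/s.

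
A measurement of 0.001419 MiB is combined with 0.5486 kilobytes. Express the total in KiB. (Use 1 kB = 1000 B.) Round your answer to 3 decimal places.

0.001419 MiB = 1.45306 KiB and 0.5486 kB = 0.535742 KiB.
1.45306 + 0.535742 ≈ 1.989 KiB.

1.989 kibibytes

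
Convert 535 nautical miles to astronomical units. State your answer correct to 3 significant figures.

1 nmi = 1.23799e-8 au.
So 535 × 1.23799e-8 ≈ 6.62e-6 au.

6.62e-6 au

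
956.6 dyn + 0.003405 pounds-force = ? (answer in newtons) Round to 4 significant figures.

956.6 dyn = 0.00956600 N and 0.003405 lbf = 0.0151462 N.
0.00956600 + 0.0151462 ≈ 0.02471 N.

0.02471 N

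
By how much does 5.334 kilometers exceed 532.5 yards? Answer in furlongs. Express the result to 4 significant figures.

24.09 furlongs

5.334 km = 26.5152 furlong and 532.5 yd = 2.42045 furlong.
26.5152 − 2.42045 ≈ 24.09 furlong.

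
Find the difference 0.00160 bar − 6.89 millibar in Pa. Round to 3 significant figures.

-529 Pa

0.00160 bar = 160.000 Pa and 6.89 mbar = 689.000 Pa.
160.000 − 689.000 ≈ -529 Pa.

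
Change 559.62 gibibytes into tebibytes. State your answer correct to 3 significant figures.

0.547 TiB

1 GiB = 0.0009765625 tebibytes.
559.62 × 0.0009765625 ≈ 0.547 TiB.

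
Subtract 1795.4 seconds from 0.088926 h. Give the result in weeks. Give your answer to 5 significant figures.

-0.0024393 wk

0.088926 h = 0.000529321 wk and 1795.4 s = 0.00296858 wk.
0.000529321 − 0.00296858 ≈ -0.0024393 wk.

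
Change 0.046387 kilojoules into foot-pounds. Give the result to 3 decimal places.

34.213 foot-pounds

1 kJ = 737.562 foot-pounds.
0.046387 × 737.562 ≈ 34.213 ft·lbf.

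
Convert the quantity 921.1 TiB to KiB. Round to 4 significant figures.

9.890e+11 KiB

1 TiB = 1.07374e+9 KiB.
921.1 × 1.07374e+9 ≈ 9.890e+11 KiB.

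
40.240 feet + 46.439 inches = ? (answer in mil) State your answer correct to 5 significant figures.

529320 mil

40.240 ft = 482880 mil and 46.439 in = 46439.0 mil.
482880 + 46439.0 ≈ 529320 mil.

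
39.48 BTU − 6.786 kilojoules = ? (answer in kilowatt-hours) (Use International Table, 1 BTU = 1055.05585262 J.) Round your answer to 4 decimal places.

0.0097 kWh

39.48 BTU = 0.0115704 kWh and 6.786 kJ = 0.00188500 kWh.
0.0115704 − 0.00188500 ≈ 0.0097 kWh.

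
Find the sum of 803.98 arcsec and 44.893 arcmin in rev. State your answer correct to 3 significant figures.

803.98 arcsec = 0.000620355 rev and 44.893 arcmin = 0.00207838 rev.
0.000620355 + 0.00207838 ≈ 0.00270 rev.

0.00270 revolutions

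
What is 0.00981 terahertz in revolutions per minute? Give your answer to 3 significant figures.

5.89 × 10^11 rpm

1 terahertz = 6.00000 × 10^13 revolutions per minute.
So 0.00981 × 6.00000 × 10^13 ≈ 5.89 × 10^11 rpm.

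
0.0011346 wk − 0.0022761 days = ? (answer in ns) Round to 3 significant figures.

4.90e+11 nanoseconds

0.0011346 wk = 6.86206e+11 ns and 0.0022761 d = 1.96655e+11 ns.
6.86206e+11 − 1.96655e+11 ≈ 4.90e+11 ns.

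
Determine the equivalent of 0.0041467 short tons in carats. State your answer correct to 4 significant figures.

1 short ton = 4.53592e+6 carats.
Thus 0.0041467 × 4.53592e+6 ≈ 18810 ct.

18810 ct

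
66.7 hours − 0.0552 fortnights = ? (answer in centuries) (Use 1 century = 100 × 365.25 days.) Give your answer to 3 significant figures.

66.7 h = 7.60894 × 10^-5 century and 0.0552 fortnight = 2.11581 × 10^-5 century.
7.60894 × 10^-5 − 2.11581 × 10^-5 ≈ 5.49 × 10^-5 century.

5.49 × 10^-5 centuries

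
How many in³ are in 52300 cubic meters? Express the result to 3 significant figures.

1 cubic meter = 61023.7 cubic inches.
Then 52300 × 61023.7 ≈ 3.19e+9 in³.

3.19e+9 in³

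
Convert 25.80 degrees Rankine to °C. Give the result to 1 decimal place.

-258.8 °C

°R = (°C + 273.15) × 9/5.
Applying the formula gives -258.8 °C.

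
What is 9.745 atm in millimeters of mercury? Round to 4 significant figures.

1 atm = 760.000 mmHg.
Thus 9.745 × 760.000 ≈ 7406 mmHg.

7406 mmHg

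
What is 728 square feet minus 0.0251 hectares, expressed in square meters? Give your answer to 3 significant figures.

-183 m²

728 ft² = 67.6334 m² and 0.0251 ha = 251.000 m².
67.6334 − 251.000 ≈ -183 m².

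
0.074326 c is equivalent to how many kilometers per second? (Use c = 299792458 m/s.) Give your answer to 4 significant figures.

22280 km/s

1 c = 299792 km/s.
So 0.074326 × 299792 ≈ 22280 km/s.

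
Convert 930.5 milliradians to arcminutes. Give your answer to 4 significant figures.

1 milliradian = 3.43775 arcmin.
Then 930.5 × 3.43775 ≈ 3199 arcmin.

3199 arcmin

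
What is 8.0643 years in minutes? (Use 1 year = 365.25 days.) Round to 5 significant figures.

1 yr = 525960 minutes.
Thus 8.0643 × 525960 ≈ 4.2415e+6 min.

4.2415e+6 min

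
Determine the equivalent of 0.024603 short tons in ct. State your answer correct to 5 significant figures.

1 short ton = 4.53592e+6 ct.
So 0.024603 × 4.53592e+6 ≈ 111600 ct.

111600 ct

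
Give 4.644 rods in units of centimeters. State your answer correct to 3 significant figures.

1 rod = 502.920 cm.
Then 4.644 × 502.920 ≈ 2340 cm.

2340 centimeters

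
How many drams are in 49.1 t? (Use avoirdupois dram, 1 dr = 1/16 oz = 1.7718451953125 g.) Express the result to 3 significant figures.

2.77e+7 drams

1 t = 564383 dr.
Then 49.1 × 564383 ≈ 2.77e+7 dr.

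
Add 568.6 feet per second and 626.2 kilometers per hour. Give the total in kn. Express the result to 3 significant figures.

675 knots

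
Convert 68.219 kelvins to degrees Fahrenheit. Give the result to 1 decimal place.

-336.9 °F

K = (°F + 459.67) × 5/9.
Applying the formula gives -336.9 °F.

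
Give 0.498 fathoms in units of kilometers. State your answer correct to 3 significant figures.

0.000911 kilometers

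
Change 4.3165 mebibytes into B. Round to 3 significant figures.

4.53e+6 B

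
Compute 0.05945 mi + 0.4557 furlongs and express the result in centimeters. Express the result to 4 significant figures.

18730 cm

0.05945 mi = 9567.55 cm and 0.4557 furlong = 9167.23 cm.
9567.55 + 9167.23 ≈ 18730 cm.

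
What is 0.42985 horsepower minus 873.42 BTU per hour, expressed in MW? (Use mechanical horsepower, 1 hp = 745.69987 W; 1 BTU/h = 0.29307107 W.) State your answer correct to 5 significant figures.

6.4565 × 10^-5 MW

0.42985 hp = 0.000320539 MW and 873.42 BTU/h = 0.000255974 MW.
0.000320539 − 0.000255974 ≈ 6.4565 × 10^-5 MW.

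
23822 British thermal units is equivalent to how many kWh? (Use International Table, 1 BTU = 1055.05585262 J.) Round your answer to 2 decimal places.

6.98 kWh

1 BTU = 0.000293071 kWh.
Then 23822 × 0.000293071 ≈ 6.98 kWh.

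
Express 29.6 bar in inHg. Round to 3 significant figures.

874 inHg

1 bar = 29.5300 inHg.
29.6 × 29.5300 ≈ 874 inHg.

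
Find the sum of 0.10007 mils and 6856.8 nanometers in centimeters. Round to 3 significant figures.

0.000940 cm

0.10007 mil = 0.000254178 cm and 6856.8 nm = 0.000685680 cm.
0.000254178 + 0.000685680 ≈ 0.000940 cm.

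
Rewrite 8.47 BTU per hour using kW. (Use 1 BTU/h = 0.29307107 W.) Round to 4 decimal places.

0.0025 kW

1 BTU/h = 0.000293071 kW.
Then 8.47 × 0.000293071 ≈ 0.0025 kW.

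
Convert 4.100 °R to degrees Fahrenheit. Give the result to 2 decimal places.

-455.57 °F

°R = °F + 459.67.
Applying the formula gives -455.57 °F.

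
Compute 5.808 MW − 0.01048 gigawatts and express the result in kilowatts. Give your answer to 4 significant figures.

5.808 MW = 5808.00 kW and 0.01048 GW = 10480.0 kW.
5808.00 − 10480.0 ≈ -4672 kW.

-4672 kW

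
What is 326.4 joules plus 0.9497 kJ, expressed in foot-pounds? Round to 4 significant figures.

941.2 foot-pounds

326.4 J = 240.740 ft·lbf and 0.9497 kJ = 700.463 ft·lbf.
240.740 + 700.463 ≈ 941.2 ft·lbf.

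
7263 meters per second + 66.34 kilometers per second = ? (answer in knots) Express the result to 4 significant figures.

7263 m/s = 14118.1 kn and 66.34 km/s = 128955 kn.
14118.1 + 128955 ≈ 143100 kn.

143100 knots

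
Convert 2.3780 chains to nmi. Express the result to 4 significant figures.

1 chain = 0.0108622 nautical miles.
Thus 2.3780 × 0.0108622 ≈ 0.02583 nmi.

0.02583 nmi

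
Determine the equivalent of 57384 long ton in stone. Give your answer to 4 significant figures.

9.181 × 10^6 stone

1 long ton = 160.000 stone.
So 57384 × 160.000 ≈ 9.181 × 10^6 st.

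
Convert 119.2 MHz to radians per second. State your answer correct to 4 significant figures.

7.490 × 10^8 rad/s

1 MHz = 6.28319 × 10^6 rad/s.
Thus 119.2 × 6.28319 × 10^6 ≈ 7.490 × 10^8 rad/s.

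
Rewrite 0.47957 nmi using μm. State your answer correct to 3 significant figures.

8.88e+8 μm

1 nmi = 1.85200e+9 micrometers.
Then 0.47957 × 1.85200e+9 ≈ 8.88e+8 μm.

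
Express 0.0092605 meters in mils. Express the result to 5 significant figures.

364.59 mils

1 m = 39370.1 mils.
Then 0.0092605 × 39370.1 ≈ 364.59 mil.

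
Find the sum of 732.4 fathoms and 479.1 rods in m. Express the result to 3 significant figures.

732.4 fathom = 1339.41 m and 479.1 rod = 2409.49 m.
1339.41 + 2409.49 ≈ 3750 m.

3750 m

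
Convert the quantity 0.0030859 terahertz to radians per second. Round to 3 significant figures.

1.94 × 10^10 radians per second

1 THz = 6.28319 × 10^12 radians per second.
0.0030859 × 6.28319 × 10^12 ≈ 1.94 × 10^10 rad/s.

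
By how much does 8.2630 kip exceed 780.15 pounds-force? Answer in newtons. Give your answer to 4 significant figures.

33290 N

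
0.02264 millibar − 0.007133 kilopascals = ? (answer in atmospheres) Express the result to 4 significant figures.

-4.805e-5 atm

0.02264 mbar = 2.23439e-5 atm and 0.007133 kPa = 7.03972e-5 atm.
2.23439e-5 − 7.03972e-5 ≈ -4.805e-5 atm.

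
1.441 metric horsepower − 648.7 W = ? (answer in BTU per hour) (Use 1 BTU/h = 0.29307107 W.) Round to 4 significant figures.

1403 BTU/h

1.441 PS = 3616.37 BTU/h and 648.7 W = 2213.46 BTU/h.
3616.37 − 2213.46 ≈ 1403 BTU/h.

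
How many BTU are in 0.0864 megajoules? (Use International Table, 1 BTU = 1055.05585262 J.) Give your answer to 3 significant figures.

81.9 British thermal units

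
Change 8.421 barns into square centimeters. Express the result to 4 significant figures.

1 barn = 1.00000 × 10^-24 square centimeters.
So 8.421 × 1.00000 × 10^-24 ≈ 8.421 × 10^-24 cm².

8.421 × 10^-24 square centimeters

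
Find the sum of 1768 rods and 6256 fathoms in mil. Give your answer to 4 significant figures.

8.005 × 10^8 mils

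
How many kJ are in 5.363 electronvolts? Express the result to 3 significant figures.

8.59e-22 kilojoules

1 electronvolt = 1.60218e-22 kilojoules.
5.363 × 1.60218e-22 ≈ 8.59e-22 kJ.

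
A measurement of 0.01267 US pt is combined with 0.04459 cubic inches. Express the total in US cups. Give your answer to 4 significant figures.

0.02843 US cups

0.01267 US pt = 0.0253400 US cup and 0.04459 in³ = 0.00308848 US cup.
0.0253400 + 0.00308848 ≈ 0.02843 US cup.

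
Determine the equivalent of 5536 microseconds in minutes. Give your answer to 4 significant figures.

1 microsecond = 1.66667 × 10^-8 minutes.
So 5536 × 1.66667 × 10^-8 ≈ 9.227 × 10^-5 min.

9.227 × 10^-5 minutes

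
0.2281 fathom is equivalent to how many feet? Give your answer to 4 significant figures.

1.369 feet

1 fathom = 6.00000 ft.
Thus 0.2281 × 6.00000 ≈ 1.369 ft.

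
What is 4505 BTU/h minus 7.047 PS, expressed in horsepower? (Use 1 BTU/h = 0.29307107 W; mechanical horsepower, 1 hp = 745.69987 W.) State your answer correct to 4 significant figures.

4505 BTU/h = 1.77053 hp and 7.047 PS = 6.95060 hp.
1.77053 − 6.95060 ≈ -5.180 hp.

-5.180 horsepower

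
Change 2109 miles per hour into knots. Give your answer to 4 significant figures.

1 mph = 0.868976 kn.
So 2109 × 0.868976 ≈ 1833 kn.

1833 kn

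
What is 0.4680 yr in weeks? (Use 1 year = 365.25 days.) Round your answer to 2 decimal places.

1 yr = 52.1786 weeks.
So 0.4680 × 52.1786 ≈ 24.42 wk.

24.42 wk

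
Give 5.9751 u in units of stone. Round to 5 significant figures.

1 atomic mass unit = 2.61490 × 10^-28 st.
5.9751 × 2.61490 × 10^-28 ≈ 1.5624 × 10^-27 st.

1.5624 × 10^-27 st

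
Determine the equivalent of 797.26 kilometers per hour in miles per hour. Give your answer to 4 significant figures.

495.4 mph

1 km/h = 0.621371 mph.
Then 797.26 × 0.621371 ≈ 495.4 mph.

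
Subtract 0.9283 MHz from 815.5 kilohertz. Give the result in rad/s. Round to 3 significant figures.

815.5 kHz = 5.12394 × 10^6 rad/s and 0.9283 MHz = 5.83268 × 10^6 rad/s.
5.12394 × 10^6 − 5.83268 × 10^6 ≈ -709000 rad/s.

-709000 rad/s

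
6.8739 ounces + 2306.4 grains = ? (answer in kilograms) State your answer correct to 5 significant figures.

0.34432 kg

6.8739 oz = 0.194872 kg and 2306.4 gr = 0.149452 kg.
0.194872 + 0.149452 ≈ 0.34432 kg.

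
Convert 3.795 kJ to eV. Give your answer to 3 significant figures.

1 kJ = 6.24151e+21 electronvolts.
So 3.795 × 6.24151e+21 ≈ 2.37e+22 eV.

2.37e+22 eV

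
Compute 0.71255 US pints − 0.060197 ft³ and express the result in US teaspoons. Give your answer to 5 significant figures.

0.71255 US pt = 68.4048 US tsp and 0.060197 ft³ = 345.834 US tsp.
68.4048 − 345.834 ≈ -277.43 US tsp.

-277.43 US tsp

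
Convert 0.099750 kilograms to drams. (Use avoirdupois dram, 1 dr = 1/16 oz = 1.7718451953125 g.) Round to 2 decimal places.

56.30 drams

1 kilogram = 564.383 dr.
Then 0.099750 × 564.383 ≈ 56.30 dr.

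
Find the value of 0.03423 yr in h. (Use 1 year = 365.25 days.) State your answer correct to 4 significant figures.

1 yr = 8766.00 h.
0.03423 × 8766.00 ≈ 300.1 h.

300.1 hours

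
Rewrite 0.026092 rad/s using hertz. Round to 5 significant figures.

0.0041527 Hz

1 rad/s = 0.159155 Hz.
0.026092 × 0.159155 ≈ 0.0041527 Hz.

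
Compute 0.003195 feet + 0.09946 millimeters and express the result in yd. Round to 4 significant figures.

0.001174 yards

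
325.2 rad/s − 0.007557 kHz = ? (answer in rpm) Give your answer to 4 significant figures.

325.2 rad/s = 3105.43 rpm and 0.007557 kHz = 453.420 rpm.
3105.43 − 453.420 ≈ 2652 rpm.

2652 rpm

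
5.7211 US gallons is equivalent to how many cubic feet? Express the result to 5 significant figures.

0.76480 ft³

1 US gal = 0.133681 ft³.
Thus 5.7211 × 0.133681 ≈ 0.76480 ft³.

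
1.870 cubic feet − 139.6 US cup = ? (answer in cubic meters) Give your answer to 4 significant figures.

0.01992 cubic meters

1.870 ft³ = 0.0529525 m³ and 139.6 US cup = 0.0330277 m³.
0.0529525 − 0.0330277 ≈ 0.01992 m³.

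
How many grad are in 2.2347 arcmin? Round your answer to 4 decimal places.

1 arcminute = 0.0185185 gradians.
2.2347 × 0.0185185 ≈ 0.0414 grad.

0.0414 grad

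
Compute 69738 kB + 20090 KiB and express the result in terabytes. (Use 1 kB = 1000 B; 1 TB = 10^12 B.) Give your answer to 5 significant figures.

69738 kB = 6.97380 × 10^-5 TB and 20090 KiB = 2.05722 × 10^-5 TB.
6.97380 × 10^-5 + 2.05722 × 10^-5 ≈ 9.0310 × 10^-5 TB.

9.0310 × 10^-5 TB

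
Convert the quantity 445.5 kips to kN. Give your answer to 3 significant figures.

1 kip = 4.44822 kN.
Then 445.5 × 4.44822 ≈ 1980 kN.

1980 kilonewtons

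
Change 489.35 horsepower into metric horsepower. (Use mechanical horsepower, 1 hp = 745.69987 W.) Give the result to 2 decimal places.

496.14 PS

1 horsepower = 1.01387 PS.
Thus 489.35 × 1.01387 ≈ 496.14 PS.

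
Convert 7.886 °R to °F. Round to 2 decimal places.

°R = °F + 459.67.
Applying the formula gives -451.78 °F.

-451.78 degrees Fahrenheit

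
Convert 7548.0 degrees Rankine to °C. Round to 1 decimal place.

°R = (°C + 273.15) × 9/5.
Applying the formula gives 3920.2 °C.

3920.2 °C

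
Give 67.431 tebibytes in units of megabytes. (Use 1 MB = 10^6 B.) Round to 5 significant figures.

7.4141e+7 megabytes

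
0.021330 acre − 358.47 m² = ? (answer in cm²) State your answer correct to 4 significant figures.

-2.722e+6 cm²

0.021330 acre = 863194 cm² and 358.47 m² = 3.58470e+6 cm².
863194 − 3.58470e+6 ≈ -2.722e+6 cm².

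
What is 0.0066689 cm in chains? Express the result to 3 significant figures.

3.32e-6 chains

1 cm = 0.000497097 chain.
Then 0.0066689 × 0.000497097 ≈ 3.32e-6 chain.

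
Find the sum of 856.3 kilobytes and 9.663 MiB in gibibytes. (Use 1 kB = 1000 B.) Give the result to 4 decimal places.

0.0102 gibibytes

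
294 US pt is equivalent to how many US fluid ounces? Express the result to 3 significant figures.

4700 US fl oz

1 US pint = 16.0000 US fl oz.
294 × 16.0000 ≈ 4700 US fl oz.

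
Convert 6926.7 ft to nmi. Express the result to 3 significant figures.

1 ft = 0.000164579 nmi.
6926.7 × 0.000164579 ≈ 1.14 nmi.

1.14 nmi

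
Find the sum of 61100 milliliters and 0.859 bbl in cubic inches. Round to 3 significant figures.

12100 in³

61100 mL = 3728.55 in³ and 0.859 bbl = 8334.02 in³.
3728.55 + 8334.02 ≈ 12100 in³.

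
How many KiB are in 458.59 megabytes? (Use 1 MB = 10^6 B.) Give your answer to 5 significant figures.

447840 kibibytes

1 megabyte = 976.5625 kibibytes.
Thus 458.59 × 976.5625 ≈ 447840 KiB.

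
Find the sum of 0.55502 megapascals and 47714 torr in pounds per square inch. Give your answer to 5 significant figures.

1003.1 pounds per square inch

0.55502 MPa = 80.4988 psi and 47714 torr = 922.635 psi.
80.4988 + 922.635 ≈ 1003.1 psi.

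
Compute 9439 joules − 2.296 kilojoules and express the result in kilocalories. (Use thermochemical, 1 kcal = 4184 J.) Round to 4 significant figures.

1.707 kcal

9439 J = 2.25598 kcal and 2.296 kJ = 0.548757 kcal.
2.25598 − 0.548757 ≈ 1.707 kcal.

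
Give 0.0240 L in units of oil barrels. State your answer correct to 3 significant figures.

1 liter = 0.00628981 oil barrels.
So 0.0240 × 0.00628981 ≈ 0.000151 bbl.

0.000151 bbl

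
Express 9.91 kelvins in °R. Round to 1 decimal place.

°R = K × 9/5.
Applying the formula gives 17.8 °R.

17.8 °R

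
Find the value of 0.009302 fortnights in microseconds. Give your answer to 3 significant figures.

1 fortnight = 1.20960 × 10^12 microseconds.
So 0.009302 × 1.20960 × 10^12 ≈ 1.13 × 10^10 μs.

1.13 × 10^10 microseconds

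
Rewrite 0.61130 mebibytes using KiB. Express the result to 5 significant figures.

625.97 kibibytes

1 mebibyte = 1024.00 KiB.
0.61130 × 1024.00 ≈ 625.97 KiB.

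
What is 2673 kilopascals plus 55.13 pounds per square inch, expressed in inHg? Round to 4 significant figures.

2673 kPa = 789.336 inHg and 55.13 psi = 112.246 inHg.
789.336 + 112.246 ≈ 901.6 inHg.

901.6 inHg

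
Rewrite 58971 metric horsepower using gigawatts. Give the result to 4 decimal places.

0.0434 GW

1 PS = 7.35499 × 10^-7 GW.
Thus 58971 × 7.35499 × 10^-7 ≈ 0.0434 GW.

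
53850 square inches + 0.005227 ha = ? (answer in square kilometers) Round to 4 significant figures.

53850 in² = 3.47419e-5 km² and 0.005227 ha = 5.22700e-5 km².
3.47419e-5 + 5.22700e-5 ≈ 8.701e-5 km².

8.701e-5 square kilometers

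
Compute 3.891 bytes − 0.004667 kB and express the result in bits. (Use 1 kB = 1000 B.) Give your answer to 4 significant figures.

3.891 B = 31.1280 bit and 0.004667 kB = 37.3360 bit.
31.1280 − 37.3360 ≈ -6.208 bit.

-6.208 bit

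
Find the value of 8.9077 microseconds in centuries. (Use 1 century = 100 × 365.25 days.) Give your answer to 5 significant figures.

1 μs = 3.16881e-16 centuries.
8.9077 × 3.16881e-16 ≈ 2.8227e-15 century.

2.8227e-15 centuries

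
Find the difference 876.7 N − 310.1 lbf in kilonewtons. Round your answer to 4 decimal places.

876.7 N = 0.876700 kN and 310.1 lbf = 1.37939 kN.
0.876700 − 1.37939 ≈ -0.5027 kN.

-0.5027 kilonewtons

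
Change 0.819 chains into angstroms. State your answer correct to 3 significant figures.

1.65 × 10^11 Å

1 chain = 2.01168 × 10^11 Å.
Then 0.819 × 2.01168 × 10^11 ≈ 1.65 × 10^11 Å.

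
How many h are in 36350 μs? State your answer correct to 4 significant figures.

1 microsecond = 2.77778 × 10^-10 h.
36350 × 2.77778 × 10^-10 ≈ 1.010 × 10^-5 h.

1.010 × 10^-5 h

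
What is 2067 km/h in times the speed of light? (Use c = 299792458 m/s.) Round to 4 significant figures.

1 km/h = 9.26567e-10 times the speed of light.
So 2067 × 9.26567e-10 ≈ 1.915e-6 c.

1.915e-6 c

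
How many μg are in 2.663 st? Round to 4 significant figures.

1 stone = 6.35029 × 10^9 micrograms.
Thus 2.663 × 6.35029 × 10^9 ≈ 1.691 × 10^10 μg.

1.691 × 10^10 micrograms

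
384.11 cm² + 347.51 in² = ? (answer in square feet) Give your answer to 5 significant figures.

384.11 cm² = 0.413453 ft² and 347.51 in² = 2.41326 ft².
0.413453 + 2.41326 ≈ 2.8267 ft².

2.8267 square feet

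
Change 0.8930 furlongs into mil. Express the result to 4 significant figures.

1 furlong = 7.92000 × 10^6 mils.
0.8930 × 7.92000 × 10^6 ≈ 7.073 × 10^6 mil.

7.073 × 10^6 mil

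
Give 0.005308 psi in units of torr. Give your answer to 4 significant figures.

0.2745 torr

1 pound per square inch = 51.7149 torr.
Thus 0.005308 × 51.7149 ≈ 0.2745 torr.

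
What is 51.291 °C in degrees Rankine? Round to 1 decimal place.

584.0 °R

°R = (°C + 273.15) × 9/5.
Applying the formula gives 584.0 °R.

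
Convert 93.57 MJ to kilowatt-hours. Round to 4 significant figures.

1 megajoule = 0.277778 kWh.
Then 93.57 × 0.277778 ≈ 25.99 kWh.

25.99 kilowatt-hours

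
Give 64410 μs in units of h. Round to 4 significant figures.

1 μs = 2.77778 × 10^-10 h.
64410 × 2.77778 × 10^-10 ≈ 1.789 × 10^-5 h.

1.789 × 10^-5 h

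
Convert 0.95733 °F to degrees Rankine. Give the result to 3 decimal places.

°R = °F + 459.67.
Applying the formula gives 460.627 °R.

460.627 degrees Rankine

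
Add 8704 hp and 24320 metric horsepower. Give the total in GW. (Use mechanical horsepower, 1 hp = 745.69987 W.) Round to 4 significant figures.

0.02438 gigawatts

8704 hp = 0.00649057 GW and 24320 PS = 0.0178873 GW.
0.00649057 + 0.0178873 ≈ 0.02438 GW.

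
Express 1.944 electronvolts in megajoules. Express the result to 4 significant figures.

3.115e-25 megajoules

1 eV = 1.60218e-25 MJ.
1.944 × 1.60218e-25 ≈ 3.115e-25 MJ.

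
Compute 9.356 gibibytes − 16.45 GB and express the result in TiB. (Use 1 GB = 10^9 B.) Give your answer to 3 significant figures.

-0.00582 TiB

9.356 GiB = 0.00913672 TiB and 16.45 GB = 0.0149612 TiB.
0.00913672 − 0.0149612 ≈ -0.00582 TiB.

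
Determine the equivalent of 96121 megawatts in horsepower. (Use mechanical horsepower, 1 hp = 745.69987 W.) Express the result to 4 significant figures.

1.289 × 10^8 hp

1 MW = 1341.02 horsepower.
So 96121 × 1341.02 ≈ 1.289 × 10^8 hp.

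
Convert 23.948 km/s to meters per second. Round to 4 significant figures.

23950 meters per second

1 km/s = 1000.00 m/s.
So 23.948 × 1000.00 ≈ 23950 m/s.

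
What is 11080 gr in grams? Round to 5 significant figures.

1 grain = 0.0647989 g.
11080 × 0.0647989 ≈ 717.97 g.

717.97 grams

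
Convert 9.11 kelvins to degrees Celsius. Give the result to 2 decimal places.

K = °C + 273.15.
Applying the formula gives -264.04 °C.

-264.04 degrees Celsius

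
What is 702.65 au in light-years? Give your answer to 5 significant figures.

1 astronomical unit = 1.58125e-5 ly.
702.65 × 1.58125e-5 ≈ 0.011111 ly.

0.011111 ly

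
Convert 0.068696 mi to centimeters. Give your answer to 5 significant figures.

1 mi = 160934 cm.
Then 0.068696 × 160934 ≈ 11056 cm.

11056 cm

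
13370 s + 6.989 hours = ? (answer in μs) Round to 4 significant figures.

3.853 × 10^10 μs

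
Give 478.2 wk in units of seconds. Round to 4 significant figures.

2.892e+8 s

1 week = 604800 s.
478.2 × 604800 ≈ 2.892e+8 s.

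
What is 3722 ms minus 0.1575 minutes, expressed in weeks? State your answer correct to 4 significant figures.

3722 ms = 6.15410e-6 wk and 0.1575 min = 1.56250e-5 wk.
6.15410e-6 − 1.56250e-5 ≈ -9.471e-6 wk.

-9.471e-6 wk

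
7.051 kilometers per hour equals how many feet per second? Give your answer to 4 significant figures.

1 kilometer per hour = 0.911344 ft/s.
Thus 7.051 × 0.911344 ≈ 6.426 ft/s.

6.426 ft/s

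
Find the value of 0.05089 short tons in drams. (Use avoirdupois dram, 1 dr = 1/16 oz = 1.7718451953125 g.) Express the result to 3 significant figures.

1 short ton = 512000 drams.
Thus 0.05089 × 512000 ≈ 26100 dr.

26100 dr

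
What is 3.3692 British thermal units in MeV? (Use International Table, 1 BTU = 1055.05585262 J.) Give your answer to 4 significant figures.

2.219e+16 megaelectronvolts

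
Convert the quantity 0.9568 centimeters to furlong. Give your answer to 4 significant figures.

1 centimeter = 4.97097 × 10^-5 furlongs.
0.9568 × 4.97097 × 10^-5 ≈ 4.756 × 10^-5 furlong.

4.756 × 10^-5 furlong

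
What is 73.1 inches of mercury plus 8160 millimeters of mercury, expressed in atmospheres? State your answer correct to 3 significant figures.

13.2 atm

73.1 inHg = 2.44308 atm and 8160 mmHg = 10.7368 atm.
2.44308 + 10.7368 ≈ 13.2 atm.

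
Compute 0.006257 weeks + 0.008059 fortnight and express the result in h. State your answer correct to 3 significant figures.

3.76 hours

0.006257 wk = 1.05118 h and 0.008059 fortnight = 2.70782 h.
1.05118 + 2.70782 ≈ 3.76 h.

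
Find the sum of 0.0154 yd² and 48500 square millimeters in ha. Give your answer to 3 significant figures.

0.0154 yd² = 1.28764 × 10^-6 ha and 48500 mm² = 4.85000 × 10^-6 ha.
1.28764 × 10^-6 + 4.85000 × 10^-6 ≈ 6.14 × 10^-6 ha.

6.14 × 10^-6 ha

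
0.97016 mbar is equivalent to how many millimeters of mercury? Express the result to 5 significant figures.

0.72768 millimeters of mercury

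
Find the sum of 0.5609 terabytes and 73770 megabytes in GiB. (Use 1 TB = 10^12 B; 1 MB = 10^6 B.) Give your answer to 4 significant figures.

591.1 GiB

0.5609 TB = 522.379 GiB and 73770 MB = 68.7037 GiB.
522.379 + 68.7037 ≈ 591.1 GiB.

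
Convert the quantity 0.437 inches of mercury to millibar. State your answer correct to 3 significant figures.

14.8 mbar

1 inch of mercury = 33.8639 mbar.
Then 0.437 × 33.8639 ≈ 14.8 mbar.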